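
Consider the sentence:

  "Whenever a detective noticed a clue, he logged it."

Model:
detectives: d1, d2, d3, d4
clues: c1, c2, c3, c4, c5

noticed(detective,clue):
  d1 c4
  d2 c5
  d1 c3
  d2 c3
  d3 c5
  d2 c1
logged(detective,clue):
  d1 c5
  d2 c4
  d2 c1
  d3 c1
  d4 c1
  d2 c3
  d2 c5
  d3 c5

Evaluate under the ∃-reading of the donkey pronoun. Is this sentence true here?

"it" takes "a clue" as antecedent — a donkey pronoun bound across the clause boundary.
Weak reading: every detective d with some noticed-clue has at least one noticed-clue c such that logged(d,c).
Per detective: d1:✗  d2:✓  d3:✓
d1 has no witness among its noticed-clues.

False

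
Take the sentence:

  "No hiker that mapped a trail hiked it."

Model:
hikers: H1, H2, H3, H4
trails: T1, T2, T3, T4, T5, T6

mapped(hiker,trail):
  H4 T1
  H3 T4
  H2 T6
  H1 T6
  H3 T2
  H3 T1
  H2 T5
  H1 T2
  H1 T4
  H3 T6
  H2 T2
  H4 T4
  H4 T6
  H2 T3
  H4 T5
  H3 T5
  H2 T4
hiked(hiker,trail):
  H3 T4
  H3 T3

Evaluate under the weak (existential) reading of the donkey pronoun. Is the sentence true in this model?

False

"it" takes "a trail" as antecedent — a donkey pronoun bound across the clause boundary.
Truth condition: for no (h,t) with mapped(h,t) does hiked(h,t) hold.
Restrictor pairs — does the scope hold? (H1,T2):fails  (H1,T4):fails  (H1,T6):fails  (H2,T2):fails  (H2,T3):fails  (H2,T4):fails  (H2,T5):fails  (H2,T6):fails  (H3,T1):fails  (H3,T2):fails  (H3,T4):holds  (H3,T5):fails  (H3,T6):fails  (H4,T1):fails  (H4,T4):fails  (H4,T5):fails  (H4,T6):fails
Scope holds for 1 pair(s), so the sentence is false.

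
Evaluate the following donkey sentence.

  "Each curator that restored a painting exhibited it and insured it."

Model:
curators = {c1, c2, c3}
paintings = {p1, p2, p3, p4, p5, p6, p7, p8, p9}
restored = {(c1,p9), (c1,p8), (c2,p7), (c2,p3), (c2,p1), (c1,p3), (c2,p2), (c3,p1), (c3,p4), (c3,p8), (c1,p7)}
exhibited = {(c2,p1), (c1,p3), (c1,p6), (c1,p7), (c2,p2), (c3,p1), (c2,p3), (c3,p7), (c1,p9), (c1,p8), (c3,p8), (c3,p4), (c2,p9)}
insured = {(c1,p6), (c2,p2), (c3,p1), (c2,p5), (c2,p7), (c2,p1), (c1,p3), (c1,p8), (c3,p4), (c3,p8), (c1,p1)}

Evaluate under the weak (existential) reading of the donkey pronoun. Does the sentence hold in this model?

"it" takes "a painting" as antecedent — a donkey pronoun bound across the clause boundary.
Weak reading: every curator c with some restored-painting has at least one restored-painting p such that exhibited(c,p) ∧ insured(c,p).
Per curator: c1:✓  c2:✓  c3:✓
Every curator in the restrictor has a witness.

True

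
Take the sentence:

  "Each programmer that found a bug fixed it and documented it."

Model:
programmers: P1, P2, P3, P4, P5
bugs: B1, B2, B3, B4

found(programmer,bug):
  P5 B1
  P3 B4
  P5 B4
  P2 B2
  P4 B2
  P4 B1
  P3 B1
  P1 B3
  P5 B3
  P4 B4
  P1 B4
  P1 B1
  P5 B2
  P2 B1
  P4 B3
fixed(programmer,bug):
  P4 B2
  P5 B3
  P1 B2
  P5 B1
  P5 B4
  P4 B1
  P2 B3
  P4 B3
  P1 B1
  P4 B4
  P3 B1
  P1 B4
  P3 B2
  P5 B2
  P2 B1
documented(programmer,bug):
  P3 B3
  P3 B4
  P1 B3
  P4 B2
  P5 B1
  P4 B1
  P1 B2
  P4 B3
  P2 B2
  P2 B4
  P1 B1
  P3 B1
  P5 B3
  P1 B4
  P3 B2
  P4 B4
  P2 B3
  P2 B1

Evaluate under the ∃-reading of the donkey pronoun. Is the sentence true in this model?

True

"it" takes "a bug" as antecedent — a donkey pronoun bound across the clause boundary.
Weak reading: every programmer p with some found-bug has at least one found-bug b such that fixed(p,b) ∧ documented(p,b).
Per programmer: P1:✓  P2:✓  P3:✓  P4:✓  P5:✓
Every programmer in the restrictor has a witness.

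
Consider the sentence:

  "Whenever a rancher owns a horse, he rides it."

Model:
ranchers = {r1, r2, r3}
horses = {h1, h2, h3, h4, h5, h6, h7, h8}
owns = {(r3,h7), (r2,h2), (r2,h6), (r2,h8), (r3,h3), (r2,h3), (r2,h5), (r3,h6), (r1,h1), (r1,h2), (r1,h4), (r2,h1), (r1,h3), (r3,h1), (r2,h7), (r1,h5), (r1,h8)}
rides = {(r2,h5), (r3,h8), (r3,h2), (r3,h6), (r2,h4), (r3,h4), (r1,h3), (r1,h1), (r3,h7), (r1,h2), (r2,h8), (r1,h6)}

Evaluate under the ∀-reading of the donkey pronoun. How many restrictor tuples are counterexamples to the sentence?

10

"it" takes "a horse" as antecedent — a donkey pronoun bound across the clause boundary.
Strong reading: for every (r,h) with owns(r,h), rides(r,h).
Restrictor pairs: (r1,h1) ✓  (r1,h2) ✓  (r1,h3) ✓  (r1,h4) ✗  (r1,h5) ✗  (r1,h8) ✗  (r2,h1) ✗  (r2,h2) ✗  (r2,h3) ✗  (r2,h5) ✓  (r2,h6) ✗  (r2,h7) ✗  (r2,h8) ✓  (r3,h1) ✗  (r3,h3) ✗  (r3,h6) ✓  (r3,h7) ✓
Counterexamples (restrictor pairs failing the scope): 10.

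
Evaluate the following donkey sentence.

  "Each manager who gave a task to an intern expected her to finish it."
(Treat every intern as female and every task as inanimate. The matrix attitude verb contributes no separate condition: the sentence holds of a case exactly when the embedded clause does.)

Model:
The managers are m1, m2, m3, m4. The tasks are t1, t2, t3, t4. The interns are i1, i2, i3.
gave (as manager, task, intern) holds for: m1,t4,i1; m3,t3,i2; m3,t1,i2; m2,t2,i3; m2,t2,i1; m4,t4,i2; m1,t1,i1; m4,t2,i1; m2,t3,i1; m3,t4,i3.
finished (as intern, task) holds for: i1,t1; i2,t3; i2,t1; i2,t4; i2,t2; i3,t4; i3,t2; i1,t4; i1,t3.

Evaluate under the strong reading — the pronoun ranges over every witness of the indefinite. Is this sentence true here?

False

"her" takes "an intern" as antecedent and "it" takes "a task"; both are donkey pronouns co-varying with the restrictor.
Strong reading: for every (m,t,i) with gave(m,t,i), finished(i,t).
Restrictor triples: (m1,t1,i1)→finished(i1,t1) ✓  (m1,t4,i1)→finished(i1,t4) ✓  (m2,t2,i1)→finished(i1,t2) ✗  (m2,t2,i3)→finished(i3,t2) ✓  (m2,t3,i1)→finished(i1,t3) ✓  (m3,t1,i2)→finished(i2,t1) ✓  (m3,t3,i2)→finished(i2,t3) ✓  (m3,t4,i3)→finished(i3,t4) ✓  (m4,t2,i1)→finished(i1,t2) ✗  (m4,t4,i2)→finished(i2,t4) ✓
Counterexample: (m2,t2,i1) — finished(i1,t2) does not hold.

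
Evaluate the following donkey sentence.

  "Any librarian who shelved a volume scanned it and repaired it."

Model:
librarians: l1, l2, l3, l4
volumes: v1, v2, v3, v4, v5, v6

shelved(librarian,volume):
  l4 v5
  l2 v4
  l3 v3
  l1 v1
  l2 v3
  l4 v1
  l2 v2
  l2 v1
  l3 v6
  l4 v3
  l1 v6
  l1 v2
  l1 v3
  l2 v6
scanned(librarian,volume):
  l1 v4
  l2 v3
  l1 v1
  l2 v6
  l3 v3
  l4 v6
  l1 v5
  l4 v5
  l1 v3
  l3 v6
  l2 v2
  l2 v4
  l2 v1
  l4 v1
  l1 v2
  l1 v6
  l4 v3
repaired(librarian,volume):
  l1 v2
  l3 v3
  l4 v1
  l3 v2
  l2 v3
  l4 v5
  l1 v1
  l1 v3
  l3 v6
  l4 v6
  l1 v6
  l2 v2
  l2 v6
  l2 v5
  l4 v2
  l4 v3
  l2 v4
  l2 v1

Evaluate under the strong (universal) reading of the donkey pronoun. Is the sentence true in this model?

True

"it" takes "a volume" as antecedent — a donkey pronoun bound across the clause boundary.
Strong reading: for every (l,v) with shelved(l,v), scanned(l,v) ∧ repaired(l,v).
Restrictor pairs: (l1,v1) ✓  (l1,v2) ✓  (l1,v3) ✓  (l1,v6) ✓  (l2,v1) ✓  (l2,v2) ✓  (l2,v3) ✓  (l2,v4) ✓  (l2,v6) ✓  (l3,v3) ✓  (l3,v6) ✓  (l4,v1) ✓  (l4,v3) ✓  (l4,v5) ✓
Every restrictor pair satisfies the scope.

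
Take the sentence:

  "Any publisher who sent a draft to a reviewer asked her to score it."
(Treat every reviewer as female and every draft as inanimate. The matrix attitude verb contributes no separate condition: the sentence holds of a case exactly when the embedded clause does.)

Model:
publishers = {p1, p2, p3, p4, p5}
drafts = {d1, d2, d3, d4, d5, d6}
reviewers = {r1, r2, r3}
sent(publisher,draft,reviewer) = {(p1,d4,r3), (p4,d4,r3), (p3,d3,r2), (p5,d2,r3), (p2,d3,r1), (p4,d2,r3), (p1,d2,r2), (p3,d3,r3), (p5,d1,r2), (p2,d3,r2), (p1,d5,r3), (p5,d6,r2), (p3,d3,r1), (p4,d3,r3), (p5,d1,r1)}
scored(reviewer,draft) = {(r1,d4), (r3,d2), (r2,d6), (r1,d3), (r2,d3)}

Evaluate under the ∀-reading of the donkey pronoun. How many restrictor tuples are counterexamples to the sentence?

8

"her" takes "a reviewer" as antecedent and "it" takes "a draft"; both are donkey pronouns co-varying with the restrictor.
Strong reading: for every (p,d,r) with sent(p,d,r), scored(r,d).
Restrictor triples: (p1,d2,r2)→scored(r2,d2) ✗  (p1,d4,r3)→scored(r3,d4) ✗  (p1,d5,r3)→scored(r3,d5) ✗  (p2,d3,r1)→scored(r1,d3) ✓  (p2,d3,r2)→scored(r2,d3) ✓  (p3,d3,r1)→scored(r1,d3) ✓  (p3,d3,r2)→scored(r2,d3) ✓  (p3,d3,r3)→scored(r3,d3) ✗  (p4,d2,r3)→scored(r3,d2) ✓  (p4,d3,r3)→scored(r3,d3) ✗  (p4,d4,r3)→scored(r3,d4) ✗  (p5,d1,r1)→scored(r1,d1) ✗  (p5,d1,r2)→scored(r2,d1) ✗  (p5,d2,r3)→scored(r3,d2) ✓  (p5,d6,r2)→scored(r2,d6) ✓
Counterexamples (restrictor triples failing the scope): 8.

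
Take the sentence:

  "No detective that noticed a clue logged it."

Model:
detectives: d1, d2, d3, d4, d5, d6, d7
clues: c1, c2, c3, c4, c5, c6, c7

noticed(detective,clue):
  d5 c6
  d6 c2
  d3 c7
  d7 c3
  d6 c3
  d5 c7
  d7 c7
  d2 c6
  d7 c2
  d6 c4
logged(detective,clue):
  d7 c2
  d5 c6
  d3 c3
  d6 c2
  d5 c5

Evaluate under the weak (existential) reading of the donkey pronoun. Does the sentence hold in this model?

False

"it" takes "a clue" as antecedent — a donkey pronoun bound across the clause boundary.
Truth condition: for no (d,c) with noticed(d,c) does logged(d,c) hold.
Restrictor pairs — does the scope hold? (d2,c6):fails  (d3,c7):fails  (d5,c6):holds  (d5,c7):fails  (d6,c2):holds  (d6,c3):fails  (d6,c4):fails  (d7,c2):holds  (d7,c3):fails  (d7,c7):fails
Scope holds for 3 pair(s), so the sentence is false.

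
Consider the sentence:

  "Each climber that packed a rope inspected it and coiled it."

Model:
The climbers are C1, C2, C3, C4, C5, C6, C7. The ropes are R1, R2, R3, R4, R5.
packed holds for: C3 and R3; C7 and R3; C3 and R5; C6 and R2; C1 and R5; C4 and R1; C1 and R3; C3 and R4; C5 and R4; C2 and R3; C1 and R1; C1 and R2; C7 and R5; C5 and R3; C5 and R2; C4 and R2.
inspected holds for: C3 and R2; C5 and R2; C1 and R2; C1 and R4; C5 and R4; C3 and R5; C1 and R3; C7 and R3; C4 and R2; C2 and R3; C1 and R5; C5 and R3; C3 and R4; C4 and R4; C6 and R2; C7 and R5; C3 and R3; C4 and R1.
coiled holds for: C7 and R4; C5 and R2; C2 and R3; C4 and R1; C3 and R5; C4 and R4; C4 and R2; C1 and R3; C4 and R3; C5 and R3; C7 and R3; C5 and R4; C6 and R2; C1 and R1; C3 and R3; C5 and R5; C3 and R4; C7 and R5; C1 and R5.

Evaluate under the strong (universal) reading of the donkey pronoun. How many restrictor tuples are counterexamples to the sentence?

"it" takes "a rope" as antecedent — a donkey pronoun bound across the clause boundary.
Strong reading: for every (c,r) with packed(c,r), inspected(c,r) ∧ coiled(c,r).
Restrictor pairs: (C1,R1) ✗  (C1,R2) ✗  (C1,R3) ✓  (C1,R5) ✓  (C2,R3) ✓  (C3,R3) ✓  (C3,R4) ✓  (C3,R5) ✓  (C4,R1) ✓  (C4,R2) ✓  (C5,R2) ✓  (C5,R3) ✓  (C5,R4) ✓  (C6,R2) ✓  (C7,R3) ✓  (C7,R5) ✓
Counterexamples (restrictor pairs failing the scope): 2.

2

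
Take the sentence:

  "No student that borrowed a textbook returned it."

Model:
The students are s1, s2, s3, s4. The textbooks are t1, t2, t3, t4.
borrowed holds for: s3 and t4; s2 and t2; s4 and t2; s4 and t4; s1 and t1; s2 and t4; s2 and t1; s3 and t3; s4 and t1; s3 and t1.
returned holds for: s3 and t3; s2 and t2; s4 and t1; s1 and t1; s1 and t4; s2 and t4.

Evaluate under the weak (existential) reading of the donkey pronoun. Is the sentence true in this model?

"it" takes "a textbook" as antecedent — a donkey pronoun bound across the clause boundary.
Truth condition: for no (s,t) with borrowed(s,t) does returned(s,t) hold.
Restrictor pairs — does the scope hold? (s1,t1):holds  (s2,t1):fails  (s2,t2):holds  (s2,t4):holds  (s3,t1):fails  (s3,t3):holds  (s3,t4):fails  (s4,t1):holds  (s4,t2):fails  (s4,t4):fails
Scope holds for 5 pair(s), so the sentence is false.

False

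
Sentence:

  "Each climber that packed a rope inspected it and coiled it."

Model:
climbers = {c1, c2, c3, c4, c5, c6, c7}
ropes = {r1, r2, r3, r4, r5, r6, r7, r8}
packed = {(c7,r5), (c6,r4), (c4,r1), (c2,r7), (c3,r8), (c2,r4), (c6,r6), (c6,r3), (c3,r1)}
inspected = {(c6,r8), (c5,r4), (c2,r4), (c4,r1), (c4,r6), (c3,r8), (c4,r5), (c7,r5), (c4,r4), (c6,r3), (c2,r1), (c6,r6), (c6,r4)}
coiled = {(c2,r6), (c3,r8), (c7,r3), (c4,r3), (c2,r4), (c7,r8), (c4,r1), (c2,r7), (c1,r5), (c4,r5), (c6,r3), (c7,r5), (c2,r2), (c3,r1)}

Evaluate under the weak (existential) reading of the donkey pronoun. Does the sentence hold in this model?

True

"it" takes "a rope" as antecedent — a donkey pronoun bound across the clause boundary.
Weak reading: every climber c with some packed-rope has at least one packed-rope r such that inspected(c,r) ∧ coiled(c,r).
Per climber: c2:✓  c3:✓  c4:✓  c6:✓  c7:✓
Every climber in the restrictor has a witness.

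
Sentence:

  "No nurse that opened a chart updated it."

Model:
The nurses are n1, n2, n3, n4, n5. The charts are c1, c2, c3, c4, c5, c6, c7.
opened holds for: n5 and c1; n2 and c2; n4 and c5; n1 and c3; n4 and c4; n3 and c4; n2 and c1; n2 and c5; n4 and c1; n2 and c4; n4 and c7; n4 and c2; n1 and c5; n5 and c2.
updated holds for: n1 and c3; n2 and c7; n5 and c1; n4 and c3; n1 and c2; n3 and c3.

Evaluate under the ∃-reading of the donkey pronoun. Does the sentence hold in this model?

"it" takes "a chart" as antecedent — a donkey pronoun bound across the clause boundary.
Truth condition: for no (n,c) with opened(n,c) does updated(n,c) hold.
Restrictor pairs — does the scope hold? (n1,c3):holds  (n1,c5):fails  (n2,c1):fails  (n2,c2):fails  (n2,c4):fails  (n2,c5):fails  (n3,c4):fails  (n4,c1):fails  (n4,c2):fails  (n4,c4):fails  (n4,c5):fails  (n4,c7):fails  (n5,c1):holds  (n5,c2):fails
Scope holds for 2 pair(s), so the sentence is false.

False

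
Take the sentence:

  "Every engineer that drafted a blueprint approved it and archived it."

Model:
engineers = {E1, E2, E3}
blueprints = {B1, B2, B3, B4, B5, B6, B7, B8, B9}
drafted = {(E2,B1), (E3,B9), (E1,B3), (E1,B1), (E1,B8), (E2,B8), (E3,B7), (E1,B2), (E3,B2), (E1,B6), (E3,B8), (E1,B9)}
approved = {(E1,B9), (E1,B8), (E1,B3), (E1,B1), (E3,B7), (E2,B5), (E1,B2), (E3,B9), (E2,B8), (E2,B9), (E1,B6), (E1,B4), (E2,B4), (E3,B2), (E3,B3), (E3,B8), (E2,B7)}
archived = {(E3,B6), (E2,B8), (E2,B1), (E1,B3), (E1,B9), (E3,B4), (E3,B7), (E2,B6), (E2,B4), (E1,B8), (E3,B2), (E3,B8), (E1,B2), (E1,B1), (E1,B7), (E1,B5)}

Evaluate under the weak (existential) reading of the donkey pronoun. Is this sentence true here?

"it" takes "a blueprint" as antecedent — a donkey pronoun bound across the clause boundary.
Weak reading: every engineer e with some drafted-blueprint has at least one drafted-blueprint b such that approved(e,b) ∧ archived(e,b).
Per engineer: E1:✓  E2:✓  E3:✓
Every engineer in the restrictor has a witness.

True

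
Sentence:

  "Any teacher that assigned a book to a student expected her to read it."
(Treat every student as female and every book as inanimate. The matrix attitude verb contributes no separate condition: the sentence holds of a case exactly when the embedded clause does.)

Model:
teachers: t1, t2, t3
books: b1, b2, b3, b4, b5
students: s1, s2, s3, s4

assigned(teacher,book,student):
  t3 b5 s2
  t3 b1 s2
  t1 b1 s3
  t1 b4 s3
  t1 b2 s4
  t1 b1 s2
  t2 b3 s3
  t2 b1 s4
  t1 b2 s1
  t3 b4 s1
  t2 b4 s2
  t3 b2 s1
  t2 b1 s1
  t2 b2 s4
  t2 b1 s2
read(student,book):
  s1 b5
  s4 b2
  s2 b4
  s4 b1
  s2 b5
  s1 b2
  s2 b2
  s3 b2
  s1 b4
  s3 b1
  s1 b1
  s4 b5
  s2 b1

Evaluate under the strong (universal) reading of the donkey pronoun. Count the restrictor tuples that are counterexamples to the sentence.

2

"her" takes "a student" as antecedent and "it" takes "a book"; both are donkey pronouns co-varying with the restrictor.
Strong reading: for every (t,b,s) with assigned(t,b,s), read(s,b).
Restrictor triples: (t1,b1,s2)→read(s2,b1) ✓  (t1,b1,s3)→read(s3,b1) ✓  (t1,b2,s1)→read(s1,b2) ✓  (t1,b2,s4)→read(s4,b2) ✓  (t1,b4,s3)→read(s3,b4) ✗  (t2,b1,s1)→read(s1,b1) ✓  (t2,b1,s2)→read(s2,b1) ✓  (t2,b1,s4)→read(s4,b1) ✓  (t2,b2,s4)→read(s4,b2) ✓  (t2,b3,s3)→read(s3,b3) ✗  (t2,b4,s2)→read(s2,b4) ✓  (t3,b1,s2)→read(s2,b1) ✓  (t3,b2,s1)→read(s1,b2) ✓  (t3,b4,s1)→read(s1,b4) ✓  (t3,b5,s2)→read(s2,b5) ✓
Counterexamples (restrictor triples failing the scope): 2.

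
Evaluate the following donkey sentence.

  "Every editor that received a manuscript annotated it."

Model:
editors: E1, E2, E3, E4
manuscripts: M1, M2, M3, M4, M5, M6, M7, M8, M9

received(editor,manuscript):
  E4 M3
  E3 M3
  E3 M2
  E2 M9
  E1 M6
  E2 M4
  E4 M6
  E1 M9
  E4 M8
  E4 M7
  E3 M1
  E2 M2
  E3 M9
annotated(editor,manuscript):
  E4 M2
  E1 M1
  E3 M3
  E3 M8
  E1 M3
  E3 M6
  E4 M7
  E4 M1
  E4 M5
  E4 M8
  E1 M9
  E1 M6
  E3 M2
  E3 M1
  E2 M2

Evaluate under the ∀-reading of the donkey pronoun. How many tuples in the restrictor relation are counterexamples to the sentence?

5

"it" takes "a manuscript" as antecedent — a donkey pronoun bound across the clause boundary.
Strong reading: for every (e,m) with received(e,m), annotated(e,m).
Restrictor pairs: (E1,M6) ✓  (E1,M9) ✓  (E2,M2) ✓  (E2,M4) ✗  (E2,M9) ✗  (E3,M1) ✓  (E3,M2) ✓  (E3,M3) ✓  (E3,M9) ✗  (E4,M3) ✗  (E4,M6) ✗  (E4,M7) ✓  (E4,M8) ✓
Counterexamples (restrictor pairs failing the scope): 5.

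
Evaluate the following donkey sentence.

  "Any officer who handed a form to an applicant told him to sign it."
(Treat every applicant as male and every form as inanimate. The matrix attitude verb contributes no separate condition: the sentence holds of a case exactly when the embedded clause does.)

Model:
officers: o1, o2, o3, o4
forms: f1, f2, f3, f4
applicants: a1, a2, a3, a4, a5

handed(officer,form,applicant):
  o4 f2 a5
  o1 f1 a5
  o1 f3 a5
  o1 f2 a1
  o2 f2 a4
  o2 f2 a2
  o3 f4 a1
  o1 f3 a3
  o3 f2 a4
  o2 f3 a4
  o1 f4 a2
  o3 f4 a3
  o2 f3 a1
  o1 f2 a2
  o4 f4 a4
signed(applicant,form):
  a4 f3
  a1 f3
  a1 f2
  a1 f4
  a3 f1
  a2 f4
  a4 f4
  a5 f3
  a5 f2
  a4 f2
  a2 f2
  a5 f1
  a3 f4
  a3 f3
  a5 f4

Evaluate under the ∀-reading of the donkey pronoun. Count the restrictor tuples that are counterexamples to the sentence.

0

"him" takes "an applicant" as antecedent and "it" takes "a form"; both are donkey pronouns co-varying with the restrictor.
Strong reading: for every (o,f,a) with handed(o,f,a), signed(a,f).
Restrictor triples: (o1,f1,a5)→signed(a5,f1) ✓  (o1,f2,a1)→signed(a1,f2) ✓  (o1,f2,a2)→signed(a2,f2) ✓  (o1,f3,a3)→signed(a3,f3) ✓  (o1,f3,a5)→signed(a5,f3) ✓  (o1,f4,a2)→signed(a2,f4) ✓  (o2,f2,a2)→signed(a2,f2) ✓  (o2,f2,a4)→signed(a4,f2) ✓  (o2,f3,a1)→signed(a1,f3) ✓  (o2,f3,a4)→signed(a4,f3) ✓  (o3,f2,a4)→signed(a4,f2) ✓  (o3,f4,a1)→signed(a1,f4) ✓  (o3,f4,a3)→signed(a3,f4) ✓  (o4,f2,a5)→signed(a5,f2) ✓  (o4,f4,a4)→signed(a4,f4) ✓
Counterexamples (restrictor triples failing the scope): 0.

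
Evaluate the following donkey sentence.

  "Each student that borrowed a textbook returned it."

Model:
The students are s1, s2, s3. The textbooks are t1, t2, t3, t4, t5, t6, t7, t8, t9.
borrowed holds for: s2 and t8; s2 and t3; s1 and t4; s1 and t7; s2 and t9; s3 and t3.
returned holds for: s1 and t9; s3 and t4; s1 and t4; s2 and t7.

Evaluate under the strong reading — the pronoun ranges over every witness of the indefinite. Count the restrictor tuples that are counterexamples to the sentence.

5

"it" takes "a textbook" as antecedent — a donkey pronoun bound across the clause boundary.
Strong reading: for every (s,t) with borrowed(s,t), returned(s,t).
Restrictor pairs: (s1,t4) ✓  (s1,t7) ✗  (s2,t3) ✗  (s2,t8) ✗  (s2,t9) ✗  (s3,t3) ✗
Counterexamples (restrictor pairs failing the scope): 5.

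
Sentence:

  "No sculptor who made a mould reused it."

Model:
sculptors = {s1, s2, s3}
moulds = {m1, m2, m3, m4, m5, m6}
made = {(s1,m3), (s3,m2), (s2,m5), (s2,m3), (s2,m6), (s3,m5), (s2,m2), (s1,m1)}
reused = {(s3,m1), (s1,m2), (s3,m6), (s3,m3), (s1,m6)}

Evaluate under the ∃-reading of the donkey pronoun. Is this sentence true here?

"it" takes "a mould" as antecedent — a donkey pronoun bound across the clause boundary.
Truth condition: for no (s,m) with made(s,m) does reused(s,m) hold.
Restrictor pairs — does the scope hold? (s1,m1):fails  (s1,m3):fails  (s2,m2):fails  (s2,m3):fails  (s2,m5):fails  (s2,m6):fails  (s3,m2):fails  (s3,m5):fails
Scope holds for no restrictor pair, so the sentence is true.

True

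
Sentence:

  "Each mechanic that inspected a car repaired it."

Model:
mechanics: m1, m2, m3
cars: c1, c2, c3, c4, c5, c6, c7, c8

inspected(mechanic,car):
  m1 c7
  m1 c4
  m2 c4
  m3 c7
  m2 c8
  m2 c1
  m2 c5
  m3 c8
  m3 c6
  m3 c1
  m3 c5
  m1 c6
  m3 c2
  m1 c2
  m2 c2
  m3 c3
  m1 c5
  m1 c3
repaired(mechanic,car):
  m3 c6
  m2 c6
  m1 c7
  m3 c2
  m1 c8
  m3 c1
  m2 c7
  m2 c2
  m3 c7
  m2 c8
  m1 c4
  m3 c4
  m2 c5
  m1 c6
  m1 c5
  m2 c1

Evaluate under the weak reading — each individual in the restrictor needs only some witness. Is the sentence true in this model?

True

"it" takes "a car" as antecedent — a donkey pronoun bound across the clause boundary.
Weak reading: every mechanic m with some inspected-car has at least one inspected-car c such that repaired(m,c).
Per mechanic: m1:✓  m2:✓  m3:✓
Every mechanic in the restrictor has a witness.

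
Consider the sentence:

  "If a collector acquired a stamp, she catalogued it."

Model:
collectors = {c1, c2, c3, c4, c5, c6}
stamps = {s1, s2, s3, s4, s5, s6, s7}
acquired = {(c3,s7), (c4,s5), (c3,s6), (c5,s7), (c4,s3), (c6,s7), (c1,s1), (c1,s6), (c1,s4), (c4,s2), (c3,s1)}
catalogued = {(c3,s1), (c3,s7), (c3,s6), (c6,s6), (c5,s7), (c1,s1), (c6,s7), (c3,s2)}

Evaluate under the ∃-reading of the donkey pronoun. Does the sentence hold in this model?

False

"it" takes "a stamp" as antecedent — a donkey pronoun bound across the clause boundary.
Weak reading: every collector c with some acquired-stamp has at least one acquired-stamp s such that catalogued(c,s).
Per collector: c1:✓  c3:✓  c4:✗  c5:✓  c6:✓
c4 has no witness among its acquired-stamps.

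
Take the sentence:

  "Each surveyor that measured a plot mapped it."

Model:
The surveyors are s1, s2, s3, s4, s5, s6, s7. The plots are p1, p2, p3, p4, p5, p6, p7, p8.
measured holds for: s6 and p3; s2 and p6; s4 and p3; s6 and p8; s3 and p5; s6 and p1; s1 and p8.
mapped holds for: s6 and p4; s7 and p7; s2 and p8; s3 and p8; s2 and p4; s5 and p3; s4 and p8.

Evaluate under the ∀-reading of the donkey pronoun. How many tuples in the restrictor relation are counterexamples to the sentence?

7

"it" takes "a plot" as antecedent — a donkey pronoun bound across the clause boundary.
Strong reading: for every (s,p) with measured(s,p), mapped(s,p).
Restrictor pairs: (s1,p8) ✗  (s2,p6) ✗  (s3,p5) ✗  (s4,p3) ✗  (s6,p1) ✗  (s6,p3) ✗  (s6,p8) ✗
Counterexamples (restrictor pairs failing the scope): 7.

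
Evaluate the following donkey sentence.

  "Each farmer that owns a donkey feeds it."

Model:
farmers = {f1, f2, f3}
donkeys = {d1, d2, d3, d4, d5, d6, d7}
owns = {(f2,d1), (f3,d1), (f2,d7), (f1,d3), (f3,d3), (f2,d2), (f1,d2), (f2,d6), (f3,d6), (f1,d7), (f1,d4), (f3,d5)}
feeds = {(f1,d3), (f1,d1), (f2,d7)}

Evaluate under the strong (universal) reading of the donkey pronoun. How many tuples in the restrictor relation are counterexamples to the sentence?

"it" takes "a donkey" as antecedent — a donkey pronoun bound across the clause boundary.
Strong reading: for every (f,d) with owns(f,d), feeds(f,d).
Restrictor pairs: (f1,d2) ✗  (f1,d3) ✓  (f1,d4) ✗  (f1,d7) ✗  (f2,d1) ✗  (f2,d2) ✗  (f2,d6) ✗  (f2,d7) ✓  (f3,d1) ✗  (f3,d3) ✗  (f3,d5) ✗  (f3,d6) ✗
Counterexamples (restrictor pairs failing the scope): 10.

10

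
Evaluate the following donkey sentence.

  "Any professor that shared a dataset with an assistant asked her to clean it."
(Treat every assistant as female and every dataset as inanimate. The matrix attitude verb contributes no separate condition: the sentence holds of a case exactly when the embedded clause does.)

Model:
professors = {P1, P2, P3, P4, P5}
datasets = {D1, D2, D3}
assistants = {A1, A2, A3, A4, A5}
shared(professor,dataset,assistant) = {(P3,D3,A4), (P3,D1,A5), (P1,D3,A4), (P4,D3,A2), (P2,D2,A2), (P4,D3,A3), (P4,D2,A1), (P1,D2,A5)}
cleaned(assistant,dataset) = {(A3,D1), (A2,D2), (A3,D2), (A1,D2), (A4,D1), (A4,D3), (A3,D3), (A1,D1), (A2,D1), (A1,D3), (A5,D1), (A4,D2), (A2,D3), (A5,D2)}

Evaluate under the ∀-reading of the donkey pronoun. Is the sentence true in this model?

True

"her" takes "an assistant" as antecedent and "it" takes "a dataset"; both are donkey pronouns co-varying with the restrictor.
Strong reading: for every (p,d,a) with shared(p,d,a), cleaned(a,d).
Restrictor triples: (P1,D2,A5)→cleaned(A5,D2) ✓  (P1,D3,A4)→cleaned(A4,D3) ✓  (P2,D2,A2)→cleaned(A2,D2) ✓  (P3,D1,A5)→cleaned(A5,D1) ✓  (P3,D3,A4)→cleaned(A4,D3) ✓  (P4,D2,A1)→cleaned(A1,D2) ✓  (P4,D3,A2)→cleaned(A2,D3) ✓  (P4,D3,A3)→cleaned(A3,D3) ✓
Every restrictor triple satisfies the scope.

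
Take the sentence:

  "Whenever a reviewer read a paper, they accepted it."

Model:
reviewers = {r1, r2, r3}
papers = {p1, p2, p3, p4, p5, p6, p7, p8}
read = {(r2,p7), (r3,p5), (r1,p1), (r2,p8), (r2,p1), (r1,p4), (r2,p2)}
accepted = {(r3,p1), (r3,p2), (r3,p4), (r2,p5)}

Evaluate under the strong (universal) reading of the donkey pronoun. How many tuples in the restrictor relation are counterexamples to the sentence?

7

"it" takes "a paper" as antecedent — a donkey pronoun bound across the clause boundary.
Strong reading: for every (r,p) with read(r,p), accepted(r,p).
Restrictor pairs: (r1,p1) ✗  (r1,p4) ✗  (r2,p1) ✗  (r2,p2) ✗  (r2,p7) ✗  (r2,p8) ✗  (r3,p5) ✗
Counterexamples (restrictor pairs failing the scope): 7.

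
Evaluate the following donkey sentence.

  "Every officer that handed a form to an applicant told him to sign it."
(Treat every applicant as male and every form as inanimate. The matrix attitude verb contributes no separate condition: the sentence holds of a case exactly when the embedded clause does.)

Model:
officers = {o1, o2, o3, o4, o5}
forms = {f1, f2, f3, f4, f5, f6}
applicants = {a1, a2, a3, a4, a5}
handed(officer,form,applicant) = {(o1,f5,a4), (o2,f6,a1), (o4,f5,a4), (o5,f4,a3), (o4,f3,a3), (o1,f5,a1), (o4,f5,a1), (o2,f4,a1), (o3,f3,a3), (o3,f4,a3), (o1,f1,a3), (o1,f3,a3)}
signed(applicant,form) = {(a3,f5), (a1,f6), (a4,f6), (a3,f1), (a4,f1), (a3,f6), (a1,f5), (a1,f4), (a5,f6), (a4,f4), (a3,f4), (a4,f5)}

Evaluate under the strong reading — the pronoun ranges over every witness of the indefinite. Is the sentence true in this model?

False

"him" takes "an applicant" as antecedent and "it" takes "a form"; both are donkey pronouns co-varying with the restrictor.
Strong reading: for every (o,f,a) with handed(o,f,a), signed(a,f).
Restrictor triples: (o1,f1,a3)→signed(a3,f1) ✓  (o1,f3,a3)→signed(a3,f3) ✗  (o1,f5,a1)→signed(a1,f5) ✓  (o1,f5,a4)→signed(a4,f5) ✓  (o2,f4,a1)→signed(a1,f4) ✓  (o2,f6,a1)→signed(a1,f6) ✓  (o3,f3,a3)→signed(a3,f3) ✗  (o3,f4,a3)→signed(a3,f4) ✓  (o4,f3,a3)→signed(a3,f3) ✗  (o4,f5,a1)→signed(a1,f5) ✓  (o4,f5,a4)→signed(a4,f5) ✓  (o5,f4,a3)→signed(a3,f4) ✓
Counterexample: (o1,f3,a3) — signed(a3,f3) does not hold.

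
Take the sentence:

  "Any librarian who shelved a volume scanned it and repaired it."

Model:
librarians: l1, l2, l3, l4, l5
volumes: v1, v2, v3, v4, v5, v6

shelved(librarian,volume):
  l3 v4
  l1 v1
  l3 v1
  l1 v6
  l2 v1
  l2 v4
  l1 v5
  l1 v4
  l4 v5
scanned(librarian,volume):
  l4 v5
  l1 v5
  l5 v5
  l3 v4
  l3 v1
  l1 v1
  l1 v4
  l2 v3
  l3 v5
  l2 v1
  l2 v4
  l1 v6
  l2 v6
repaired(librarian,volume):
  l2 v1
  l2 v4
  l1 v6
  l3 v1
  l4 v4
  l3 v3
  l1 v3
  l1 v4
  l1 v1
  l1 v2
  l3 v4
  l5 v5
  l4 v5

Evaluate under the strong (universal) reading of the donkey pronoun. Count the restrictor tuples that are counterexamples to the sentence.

1

"it" takes "a volume" as antecedent — a donkey pronoun bound across the clause boundary.
Strong reading: for every (l,v) with shelved(l,v), scanned(l,v) ∧ repaired(l,v).
Restrictor pairs: (l1,v1) ✓  (l1,v4) ✓  (l1,v5) ✗  (l1,v6) ✓  (l2,v1) ✓  (l2,v4) ✓  (l3,v1) ✓  (l3,v4) ✓  (l4,v5) ✓
Counterexamples (restrictor pairs failing the scope): 1.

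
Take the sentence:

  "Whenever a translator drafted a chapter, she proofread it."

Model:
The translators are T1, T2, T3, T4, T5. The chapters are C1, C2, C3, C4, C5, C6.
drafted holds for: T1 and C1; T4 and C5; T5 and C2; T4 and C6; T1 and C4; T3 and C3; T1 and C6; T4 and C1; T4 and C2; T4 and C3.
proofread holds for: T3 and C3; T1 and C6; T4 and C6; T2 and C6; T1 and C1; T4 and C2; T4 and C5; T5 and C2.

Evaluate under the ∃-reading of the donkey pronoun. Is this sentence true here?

"it" takes "a chapter" as antecedent — a donkey pronoun bound across the clause boundary.
Weak reading: every translator t with some drafted-chapter has at least one drafted-chapter c such that proofread(t,c).
Per translator: T1:✓  T3:✓  T4:✓  T5:✓
Every translator in the restrictor has a witness.

True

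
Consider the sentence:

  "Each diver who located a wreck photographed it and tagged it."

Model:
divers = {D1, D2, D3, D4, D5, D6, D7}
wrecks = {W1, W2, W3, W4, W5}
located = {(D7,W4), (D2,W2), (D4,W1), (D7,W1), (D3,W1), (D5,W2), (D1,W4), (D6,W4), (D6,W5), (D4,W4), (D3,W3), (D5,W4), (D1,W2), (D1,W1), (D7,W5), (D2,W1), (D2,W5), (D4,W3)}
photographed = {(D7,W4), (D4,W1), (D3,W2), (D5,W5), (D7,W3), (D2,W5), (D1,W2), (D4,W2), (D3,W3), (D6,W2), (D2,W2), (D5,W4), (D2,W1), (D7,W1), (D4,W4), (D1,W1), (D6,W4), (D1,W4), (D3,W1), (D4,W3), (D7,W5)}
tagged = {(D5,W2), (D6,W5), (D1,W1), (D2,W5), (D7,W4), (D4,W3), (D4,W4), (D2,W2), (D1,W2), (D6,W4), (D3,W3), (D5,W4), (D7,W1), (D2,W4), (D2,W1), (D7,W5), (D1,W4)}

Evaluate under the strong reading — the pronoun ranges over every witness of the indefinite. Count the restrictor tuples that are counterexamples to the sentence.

4

"it" takes "a wreck" as antecedent — a donkey pronoun bound across the clause boundary.
Strong reading: for every (d,w) with located(d,w), photographed(d,w) ∧ tagged(d,w).
Restrictor pairs: (D1,W1) ✓  (D1,W2) ✓  (D1,W4) ✓  (D2,W1) ✓  (D2,W2) ✓  (D2,W5) ✓  (D3,W1) ✗  (D3,W3) ✓  (D4,W1) ✗  (D4,W3) ✓  (D4,W4) ✓  (D5,W2) ✗  (D5,W4) ✓  (D6,W4) ✓  (D6,W5) ✗  (D7,W1) ✓  (D7,W4) ✓  (D7,W5) ✓
Counterexamples (restrictor pairs failing the scope): 4.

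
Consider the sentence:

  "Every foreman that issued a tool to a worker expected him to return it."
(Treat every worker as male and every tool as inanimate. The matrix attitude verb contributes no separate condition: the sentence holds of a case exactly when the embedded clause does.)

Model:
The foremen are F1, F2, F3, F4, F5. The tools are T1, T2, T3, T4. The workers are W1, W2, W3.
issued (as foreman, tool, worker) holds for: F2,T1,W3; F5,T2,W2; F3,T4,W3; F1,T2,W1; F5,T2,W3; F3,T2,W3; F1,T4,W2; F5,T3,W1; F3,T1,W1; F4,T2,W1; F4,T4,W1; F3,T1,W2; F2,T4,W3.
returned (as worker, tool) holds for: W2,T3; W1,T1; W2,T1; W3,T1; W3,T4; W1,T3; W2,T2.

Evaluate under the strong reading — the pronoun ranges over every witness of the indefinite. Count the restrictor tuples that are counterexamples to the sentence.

"him" takes "a worker" as antecedent and "it" takes "a tool"; both are donkey pronouns co-varying with the restrictor.
Strong reading: for every (f,t,w) with issued(f,t,w), returned(w,t).
Restrictor triples: (F1,T2,W1)→returned(W1,T2) ✗  (F1,T4,W2)→returned(W2,T4) ✗  (F2,T1,W3)→returned(W3,T1) ✓  (F2,T4,W3)→returned(W3,T4) ✓  (F3,T1,W1)→returned(W1,T1) ✓  (F3,T1,W2)→returned(W2,T1) ✓  (F3,T2,W3)→returned(W3,T2) ✗  (F3,T4,W3)→returned(W3,T4) ✓  (F4,T2,W1)→returned(W1,T2) ✗  (F4,T4,W1)→returned(W1,T4) ✗  (F5,T2,W2)→returned(W2,T2) ✓  (F5,T2,W3)→returned(W3,T2) ✗  (F5,T3,W1)→returned(W1,T3) ✓
Counterexamples (restrictor triples failing the scope): 6.

6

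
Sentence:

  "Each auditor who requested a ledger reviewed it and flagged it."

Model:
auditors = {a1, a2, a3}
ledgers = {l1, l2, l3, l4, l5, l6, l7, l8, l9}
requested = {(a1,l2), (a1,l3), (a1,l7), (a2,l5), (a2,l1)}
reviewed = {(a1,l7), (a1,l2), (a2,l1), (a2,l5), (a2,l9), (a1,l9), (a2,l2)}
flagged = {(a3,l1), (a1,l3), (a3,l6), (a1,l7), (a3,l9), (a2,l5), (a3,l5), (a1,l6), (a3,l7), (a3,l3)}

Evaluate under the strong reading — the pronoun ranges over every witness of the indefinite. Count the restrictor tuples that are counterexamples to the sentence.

3

"it" takes "a ledger" as antecedent — a donkey pronoun bound across the clause boundary.
Strong reading: for every (a,l) with requested(a,l), reviewed(a,l) ∧ flagged(a,l).
Restrictor pairs: (a1,l2) ✗  (a1,l3) ✗  (a1,l7) ✓  (a2,l1) ✗  (a2,l5) ✓
Counterexamples (restrictor pairs failing the scope): 3.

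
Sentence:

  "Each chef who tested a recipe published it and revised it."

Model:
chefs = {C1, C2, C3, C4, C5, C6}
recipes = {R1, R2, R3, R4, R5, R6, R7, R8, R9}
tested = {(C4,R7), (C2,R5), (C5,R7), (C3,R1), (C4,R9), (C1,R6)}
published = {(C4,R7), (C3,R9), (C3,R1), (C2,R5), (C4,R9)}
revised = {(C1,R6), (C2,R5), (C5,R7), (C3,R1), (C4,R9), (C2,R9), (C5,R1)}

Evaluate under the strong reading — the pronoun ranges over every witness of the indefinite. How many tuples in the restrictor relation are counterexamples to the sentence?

3

"it" takes "a recipe" as antecedent — a donkey pronoun bound across the clause boundary.
Strong reading: for every (c,r) with tested(c,r), published(c,r) ∧ revised(c,r).
Restrictor pairs: (C1,R6) ✗  (C2,R5) ✓  (C3,R1) ✓  (C4,R7) ✗  (C4,R9) ✓  (C5,R7) ✗
Counterexamples (restrictor pairs failing the scope): 3.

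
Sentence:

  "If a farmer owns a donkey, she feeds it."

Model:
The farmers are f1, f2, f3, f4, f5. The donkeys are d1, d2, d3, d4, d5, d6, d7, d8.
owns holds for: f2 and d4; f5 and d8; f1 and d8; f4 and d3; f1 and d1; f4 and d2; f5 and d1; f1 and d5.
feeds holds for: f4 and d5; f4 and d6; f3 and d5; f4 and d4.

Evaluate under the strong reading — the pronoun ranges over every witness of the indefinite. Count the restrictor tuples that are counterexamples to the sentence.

"it" takes "a donkey" as antecedent — a donkey pronoun bound across the clause boundary.
Strong reading: for every (f,d) with owns(f,d), feeds(f,d).
Restrictor pairs: (f1,d1) ✗  (f1,d5) ✗  (f1,d8) ✗  (f2,d4) ✗  (f4,d2) ✗  (f4,d3) ✗  (f5,d1) ✗  (f5,d8) ✗
Counterexamples (restrictor pairs failing the scope): 8.

8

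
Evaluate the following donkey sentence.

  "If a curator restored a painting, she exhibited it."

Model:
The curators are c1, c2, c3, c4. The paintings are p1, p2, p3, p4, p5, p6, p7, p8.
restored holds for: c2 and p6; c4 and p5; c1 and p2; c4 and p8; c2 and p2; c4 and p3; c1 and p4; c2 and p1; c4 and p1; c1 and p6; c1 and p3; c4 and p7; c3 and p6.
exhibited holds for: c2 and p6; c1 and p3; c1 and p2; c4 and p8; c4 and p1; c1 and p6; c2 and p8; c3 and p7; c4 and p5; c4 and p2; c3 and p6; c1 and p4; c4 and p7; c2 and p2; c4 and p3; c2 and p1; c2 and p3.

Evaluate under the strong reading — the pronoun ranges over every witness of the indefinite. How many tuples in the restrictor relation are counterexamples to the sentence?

"it" takes "a painting" as antecedent — a donkey pronoun bound across the clause boundary.
Strong reading: for every (c,p) with restored(c,p), exhibited(c,p).
Restrictor pairs: (c1,p2) ✓  (c1,p3) ✓  (c1,p4) ✓  (c1,p6) ✓  (c2,p1) ✓  (c2,p2) ✓  (c2,p6) ✓  (c3,p6) ✓  (c4,p1) ✓  (c4,p3) ✓  (c4,p5) ✓  (c4,p7) ✓  (c4,p8) ✓
Counterexamples (restrictor pairs failing the scope): 0.

0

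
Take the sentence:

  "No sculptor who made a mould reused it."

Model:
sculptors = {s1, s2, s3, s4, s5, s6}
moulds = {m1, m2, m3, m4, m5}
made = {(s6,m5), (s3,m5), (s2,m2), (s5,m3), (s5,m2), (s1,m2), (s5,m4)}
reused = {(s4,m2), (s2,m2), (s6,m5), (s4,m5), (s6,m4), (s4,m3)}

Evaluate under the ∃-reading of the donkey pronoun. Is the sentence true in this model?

False

"it" takes "a mould" as antecedent — a donkey pronoun bound across the clause boundary.
Truth condition: for no (s,m) with made(s,m) does reused(s,m) hold.
Restrictor pairs — does the scope hold? (s1,m2):fails  (s2,m2):holds  (s3,m5):fails  (s5,m2):fails  (s5,m3):fails  (s5,m4):fails  (s6,m5):holds
Scope holds for 2 pair(s), so the sentence is false.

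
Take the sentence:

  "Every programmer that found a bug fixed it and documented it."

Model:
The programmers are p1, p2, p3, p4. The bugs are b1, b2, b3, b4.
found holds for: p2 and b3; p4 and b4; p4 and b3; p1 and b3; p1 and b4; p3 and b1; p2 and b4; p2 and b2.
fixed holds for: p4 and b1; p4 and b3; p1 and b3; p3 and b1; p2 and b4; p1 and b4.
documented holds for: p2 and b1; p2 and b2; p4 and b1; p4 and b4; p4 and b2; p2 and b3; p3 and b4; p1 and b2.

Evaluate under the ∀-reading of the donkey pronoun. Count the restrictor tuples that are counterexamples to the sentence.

8

"it" takes "a bug" as antecedent — a donkey pronoun bound across the clause boundary.
Strong reading: for every (p,b) with found(p,b), fixed(p,b) ∧ documented(p,b).
Restrictor pairs: (p1,b3) ✗  (p1,b4) ✗  (p2,b2) ✗  (p2,b3) ✗  (p2,b4) ✗  (p3,b1) ✗  (p4,b3) ✗  (p4,b4) ✗
Counterexamples (restrictor pairs failing the scope): 8.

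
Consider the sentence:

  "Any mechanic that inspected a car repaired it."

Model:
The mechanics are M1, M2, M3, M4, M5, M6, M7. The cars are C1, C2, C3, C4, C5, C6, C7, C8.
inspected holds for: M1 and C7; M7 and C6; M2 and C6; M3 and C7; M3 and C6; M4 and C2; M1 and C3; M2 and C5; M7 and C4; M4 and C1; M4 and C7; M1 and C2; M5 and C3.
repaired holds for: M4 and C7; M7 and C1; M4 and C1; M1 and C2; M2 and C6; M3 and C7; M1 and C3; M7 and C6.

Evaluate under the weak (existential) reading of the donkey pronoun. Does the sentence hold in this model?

False

"it" takes "a car" as antecedent — a donkey pronoun bound across the clause boundary.
Weak reading: every mechanic m with some inspected-car has at least one inspected-car c such that repaired(m,c).
Per mechanic: M1:✓  M2:✓  M3:✓  M4:✓  M5:✗  M7:✓
M5 has no witness among its inspected-cars.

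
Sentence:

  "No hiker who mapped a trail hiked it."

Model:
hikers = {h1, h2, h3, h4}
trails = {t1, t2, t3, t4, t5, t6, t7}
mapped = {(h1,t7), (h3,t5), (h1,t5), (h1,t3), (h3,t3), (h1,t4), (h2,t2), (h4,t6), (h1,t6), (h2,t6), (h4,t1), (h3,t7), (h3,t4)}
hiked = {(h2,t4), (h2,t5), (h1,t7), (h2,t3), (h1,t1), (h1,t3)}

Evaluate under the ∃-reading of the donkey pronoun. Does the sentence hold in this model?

False

"it" takes "a trail" as antecedent — a donkey pronoun bound across the clause boundary.
Truth condition: for no (h,t) with mapped(h,t) does hiked(h,t) hold.
Restrictor pairs — does the scope hold? (h1,t3):holds  (h1,t4):fails  (h1,t5):fails  (h1,t6):fails  (h1,t7):holds  (h2,t2):fails  (h2,t6):fails  (h3,t3):fails  (h3,t4):fails  (h3,t5):fails  (h3,t7):fails  (h4,t1):fails  (h4,t6):fails
Scope holds for 2 pair(s), so the sentence is false.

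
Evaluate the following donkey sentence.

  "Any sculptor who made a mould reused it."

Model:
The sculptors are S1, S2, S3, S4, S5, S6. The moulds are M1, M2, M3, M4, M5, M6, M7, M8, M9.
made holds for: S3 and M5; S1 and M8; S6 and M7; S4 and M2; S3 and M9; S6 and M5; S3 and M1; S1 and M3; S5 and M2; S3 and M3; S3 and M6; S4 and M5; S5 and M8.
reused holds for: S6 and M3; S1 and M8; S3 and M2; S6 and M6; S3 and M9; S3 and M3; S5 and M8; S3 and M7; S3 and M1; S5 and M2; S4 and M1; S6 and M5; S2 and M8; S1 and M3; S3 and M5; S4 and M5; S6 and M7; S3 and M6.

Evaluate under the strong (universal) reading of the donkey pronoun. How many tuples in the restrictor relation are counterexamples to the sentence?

"it" takes "a mould" as antecedent — a donkey pronoun bound across the clause boundary.
Strong reading: for every (s,m) with made(s,m), reused(s,m).
Restrictor pairs: (S1,M3) ✓  (S1,M8) ✓  (S3,M1) ✓  (S3,M3) ✓  (S3,M5) ✓  (S3,M6) ✓  (S3,M9) ✓  (S4,M2) ✗  (S4,M5) ✓  (S5,M2) ✓  (S5,M8) ✓  (S6,M5) ✓  (S6,M7) ✓
Counterexamples (restrictor pairs failing the scope): 1.

1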